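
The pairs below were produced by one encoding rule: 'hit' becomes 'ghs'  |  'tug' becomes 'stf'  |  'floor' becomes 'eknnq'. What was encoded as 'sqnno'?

Compare letters: h→g is +25, i→h is +25, t→s is +25 — a constant shift. This is a Caesar cipher with shift 25.
Undoing it on sqnno: s−25=t, q−25=r, n−25=o, n−25=o, o−25=p.

troop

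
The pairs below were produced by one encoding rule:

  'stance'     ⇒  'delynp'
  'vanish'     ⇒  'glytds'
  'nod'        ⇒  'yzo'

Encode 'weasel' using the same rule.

hpldpw

Compare letters: s→d is +11, t→e is +11, a→l is +11 — a constant shift. Each letter is shifted forward by 11 in the alphabet (a Caesar shift of +11).
On weasel: w+11=h, e+11=p, a+11=l, s+11=d, e+11=p, l+11=w.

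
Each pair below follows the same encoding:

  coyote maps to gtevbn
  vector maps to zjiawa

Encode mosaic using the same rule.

qtyhql

In coyote: c→g is +4, o→t is +5, y→e is +6, o→v is +7 — the shift increases by 1 each position. Letter i (0-indexed) is shifted by i+4, so successive shifts are 4, 5, 6, ….
For mosaic: m+4=q, o+5=t, s+6=y, a+7=h, i+8=q, c+9=l.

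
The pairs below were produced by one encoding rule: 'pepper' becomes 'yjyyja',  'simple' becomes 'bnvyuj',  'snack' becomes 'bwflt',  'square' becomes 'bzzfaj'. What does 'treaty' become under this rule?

Vowels shift forward by 5 and consonants shift forward by 9.
On treaty: t(cons)+9=c, r(cons)+9=a, e(vowel)+5=j, a(vowel)+5=f, t(cons)+9=c, y(cons)+9=h.

cajfch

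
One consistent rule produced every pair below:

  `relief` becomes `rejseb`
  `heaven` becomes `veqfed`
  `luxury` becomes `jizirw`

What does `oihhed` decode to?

r(17)→r(17) and e(4)→e(4) fit y≡23x+16 (mod 26); the inverse of 23 mod 26 is 17. Each letter's alphabet position (a=0..z=25) is mapped through 23·x+16 mod 26 — an affine cipher.
Decoding oihhed: o(14)→17·(14−16)≡18=s; i(8)→17·(8−16)≡20=u; h(7)→17·(7−16)≡3=d; h(7)→17·(7−16)≡3=d; e(4)→17·(4−16)≡4=e; d(3)→17·(3−16)≡13=n (all mod 26).

sudden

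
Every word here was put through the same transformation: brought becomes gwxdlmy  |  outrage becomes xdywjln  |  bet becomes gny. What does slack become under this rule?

xqjhp

The shift depends on letter class: consonant b→g is +5, but vowel o→x is +9. The rule splits by letter class: vowels +9, consonants +5.
For slack: s(cons)+5=x, l(cons)+5=q, a(vowel)+9=j, c(cons)+5=h, k(cons)+5=p.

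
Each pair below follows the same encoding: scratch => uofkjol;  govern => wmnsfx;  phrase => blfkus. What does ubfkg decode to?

s(18)→u(20) and c(2)→o(14) fit y≡15x+10 (mod 26); the inverse of 15 mod 26 is 7. Each letter's alphabet position (a=0..z=25) is mapped through 15·x+10 mod 26 — an affine cipher.
Undoing it on ubfkg: u(20)→7·(20−10)≡18=s; b(1)→7·(1−10)≡15=p; f(5)→7·(5−10)≡17=r; k(10)→7·(10−10)≡0=a; g(6)→7·(6−10)≡24=y (all mod 26).

spray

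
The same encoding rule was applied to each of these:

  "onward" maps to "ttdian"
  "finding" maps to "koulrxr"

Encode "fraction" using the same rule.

The shift increases by 1 at each position, starting from +5: 5, 6, 7, ….
Applying it to fraction: f+5=k, r+6=x, a+7=h, c+8=k, t+9=c, i+10=s, o+11=z, n+12=z.

kxhkcszz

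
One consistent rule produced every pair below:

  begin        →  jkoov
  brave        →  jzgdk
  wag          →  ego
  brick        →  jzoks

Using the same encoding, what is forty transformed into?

Vowels shift forward by 6 and consonants shift forward by 8.
For forty: f(cons)+8=n, o(vowel)+6=u, r(cons)+8=z, t(cons)+8=b, y(cons)+8=g.

nuzbg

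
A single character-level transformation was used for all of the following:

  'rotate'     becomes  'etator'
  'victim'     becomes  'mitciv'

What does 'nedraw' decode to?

warden

It's just the letters in reverse order.
Undoing it on nedraw: then reverse → warden.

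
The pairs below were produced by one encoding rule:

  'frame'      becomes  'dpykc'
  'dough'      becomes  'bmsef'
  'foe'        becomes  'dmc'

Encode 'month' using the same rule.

kmlrf

Compare letters: f→d is +24, r→p is +24, a→y is +24 — a constant shift. It's a constant shift of +24 (ROT24).
For month: m+24=k, o+24=m, n+24=l, t+24=r, h+24=f.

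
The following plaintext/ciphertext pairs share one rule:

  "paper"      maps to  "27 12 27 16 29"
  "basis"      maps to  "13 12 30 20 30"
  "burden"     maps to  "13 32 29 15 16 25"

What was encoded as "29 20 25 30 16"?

The number is (letter's place in the alphabet, a=1) + 11.
Reversing it on 29 20 25 30 16: 29→(29−11)÷1=18=r, 20→(20−11)÷1=9=i, 25→(25−11)÷1=14=n, 30→(30−11)÷1=19=s, 16→(16−11)÷1=5=e.

rinse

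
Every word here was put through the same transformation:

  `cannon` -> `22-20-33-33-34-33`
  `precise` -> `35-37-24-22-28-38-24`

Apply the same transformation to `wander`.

c is letter #3 and maps to 22: an offset of 19. The number is (letter's place in the alphabet, a=1) + 19.
For wander: w=23→42, a=1→20, n=14→33, d=4→23, e=5→24, r=18→37.

42-20-33-23-24-37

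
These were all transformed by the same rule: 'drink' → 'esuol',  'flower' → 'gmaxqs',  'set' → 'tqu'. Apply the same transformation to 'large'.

The rule splits by letter class: vowels +12, consonants +1.
For large: l(cons)+1=m, a(vowel)+12=m, r(cons)+1=s, g(cons)+1=h, e(vowel)+12=q.

mmshq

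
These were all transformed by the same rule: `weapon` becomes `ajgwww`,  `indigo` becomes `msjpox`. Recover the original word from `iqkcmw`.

eleven

In weapon: w→a is +4, e→j is +5, a→g is +6, p→w is +7 — the shift increases by 1 each position. Letter i (0-indexed) is shifted by i+4, so successive shifts are 4, 5, 6, ….
Reversing it on iqkcmw: i−4=e, q−5=l, k−6=e, c−7=v, m−8=e, w−9=n.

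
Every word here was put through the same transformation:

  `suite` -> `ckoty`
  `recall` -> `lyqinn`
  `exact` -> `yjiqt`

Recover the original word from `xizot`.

s(18)→c(2) and u(20)→k(10) fit y≡17x+8 (mod 26); the inverse of 17 mod 26 is 23. This is an affine cipher: with a=0,…,z=25, each position x becomes (17x+8) mod 26.
Undoing it on xizot: x(23)→23·(23−8)≡7=h; i(8)→23·(8−8)≡0=a; z(25)→23·(25−8)≡1=b; o(14)→23·(14−8)≡8=i; t(19)→23·(19−8)≡19=t (all mod 26).

habit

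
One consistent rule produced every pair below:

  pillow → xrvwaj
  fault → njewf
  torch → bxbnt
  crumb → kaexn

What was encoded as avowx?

smell

In pillow: p→x is +8, i→r is +9, l→v is +10, l→w is +11 — the shift increases by 1 each position. Letter i (0-indexed) is shifted by i+8, so successive shifts are 8, 9, 10, ….
Decoding avowx: a−8=s, v−9=m, o−10=e, w−11=l, x−12=l.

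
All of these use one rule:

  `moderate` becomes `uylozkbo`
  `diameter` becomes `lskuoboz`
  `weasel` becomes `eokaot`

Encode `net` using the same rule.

vob

The shift depends on letter class: consonant m→u is +8, but vowel o→y is +10. Two shifts are in play — +10 for a/e/i/o/u, +8 for every other letter.
For net: n(cons)+8=v, e(vowel)+10=o, t(cons)+8=b.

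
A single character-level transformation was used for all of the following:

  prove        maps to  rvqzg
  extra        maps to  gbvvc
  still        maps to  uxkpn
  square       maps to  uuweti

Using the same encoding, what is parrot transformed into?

Shifts by position in prove: pos 0: p→r (+2), pos 1: r→v (+4), pos 2: o→q (+2), pos 3: v→z (+4) — repeating every 2. The shifts repeat in a cycle of length 2: positions 0,1,… shift by +2, +4, then the pattern repeats.
For parrot: p+2=r, a+4=e, r+2=t, r+4=v, o+2=q, t+4=x.

retvqx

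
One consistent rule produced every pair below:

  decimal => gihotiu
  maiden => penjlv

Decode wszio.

In decimal: d→g is +3, e→i is +4, c→h is +5, i→o is +6 — the shift increases by 1 each position. Each letter shifts forward by (position + 3), i.e. 3, 4, 5, … — the shift grows by one for each successive letter.
Reversing it on wszio: w−3=t, s−4=o, z−5=u, i−6=c, o−7=h.

touch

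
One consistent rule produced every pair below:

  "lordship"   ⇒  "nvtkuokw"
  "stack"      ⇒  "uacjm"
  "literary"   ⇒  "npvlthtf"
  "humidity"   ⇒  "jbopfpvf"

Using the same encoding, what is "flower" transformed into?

It's a Vigenère-style cipher with numeric key [2,7]: position i shifts by key[i mod 2].
On flower: f+2=h, l+7=s, o+2=q, w+7=d, e+2=g, r+7=y.

hsqdgy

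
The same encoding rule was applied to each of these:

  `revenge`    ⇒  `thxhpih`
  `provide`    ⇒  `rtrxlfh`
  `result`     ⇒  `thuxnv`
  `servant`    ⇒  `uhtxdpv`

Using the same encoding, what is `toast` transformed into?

The shift depends on letter class: consonant r→t is +2, but vowel e→h is +3. Two shifts are in play — +3 for a/e/i/o/u, +2 for every other letter.
Applying it to toast: t(cons)+2=v, o(vowel)+3=r, a(vowel)+3=d, s(cons)+2=u, t(cons)+2=v.

vrduv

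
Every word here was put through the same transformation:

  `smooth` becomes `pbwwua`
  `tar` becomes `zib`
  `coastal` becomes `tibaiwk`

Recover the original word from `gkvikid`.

The output letters match the input read backwards, each shifted +8: smooth reversed is htooms. Read the word backwards and shift each letter +8.
Decoding gkvikid: shift back: g−8=y, k−8=c, v−8=n, i−8=a, k−8=c, i−8=a, d−8=v → ycnacav; then reverse → vacancy.

vacancy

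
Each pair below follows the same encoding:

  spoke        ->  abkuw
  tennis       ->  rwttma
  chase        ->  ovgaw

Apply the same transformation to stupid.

s(18)→a(0) and p(15)→b(1) fit y≡17x+6 (mod 26); the inverse of 17 mod 26 is 23. Each letter's alphabet position (a=0..z=25) is mapped through 17·x+6 mod 26 — an affine cipher.
Applying it to stupid: s(18)→17·18+6≡0=a; t(19)→17·19+6≡17=r; u(20)→17·20+6≡8=i; p(15)→17·15+6≡1=b; i(8)→17·8+6≡12=m; d(3)→17·3+6≡5=f (all mod 26).

aribmf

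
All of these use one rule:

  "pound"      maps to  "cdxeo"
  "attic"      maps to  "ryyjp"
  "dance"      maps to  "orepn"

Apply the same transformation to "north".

edayk

p(15)→c(2) and o(14)→d(3) fit y≡25x+17 (mod 26); the inverse of 25 mod 26 is 25. This is an affine cipher: with a=0,…,z=25, each position x becomes (25x+17) mod 26.
On north: n(13)→25·13+17≡4=e; o(14)→25·14+17≡3=d; r(17)→25·17+17≡0=a; t(19)→25·19+17≡24=y; h(7)→25·7+17≡10=k (all mod 26).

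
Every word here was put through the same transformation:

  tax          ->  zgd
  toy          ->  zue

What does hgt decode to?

ban

Compare letters: t→z is +6, a→g is +6, x→d is +6 — a constant shift. This is a Caesar cipher with shift 6.
Reversing it on hgt: h−6=b, g−6=a, t−6=n.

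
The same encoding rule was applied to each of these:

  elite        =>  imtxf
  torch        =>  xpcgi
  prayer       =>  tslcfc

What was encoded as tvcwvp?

Shifts by position in elite: pos 0: e→i (+4), pos 1: l→m (+1), pos 2: i→t (+11), pos 3: t→x (+4), pos 4: e→f (+1) — repeating every 3. The shifts repeat in a cycle of length 3: positions 0,1,… shift by +4, +1, +11, then the pattern repeats.
Undoing it on tvcwvp: t−4=p, v−1=u, c−11=r, w−4=s, v−1=u, p−11=e.

pursue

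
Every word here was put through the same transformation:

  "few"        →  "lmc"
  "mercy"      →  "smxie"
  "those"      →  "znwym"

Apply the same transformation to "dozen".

jwfmt

Two shifts are in play — +8 for a/e/i/o/u, +6 for every other letter.
For dozen: d(cons)+6=j, o(vowel)+8=w, z(cons)+6=f, e(vowel)+8=m, n(cons)+6=t.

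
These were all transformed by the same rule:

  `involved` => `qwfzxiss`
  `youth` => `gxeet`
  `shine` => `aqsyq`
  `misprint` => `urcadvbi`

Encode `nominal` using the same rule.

In involved: i→q is +8, n→w is +9, v→f is +10, o→z is +11 — the shift increases by 1 each position. The shift increases by 1 at each position, starting from +8: 8, 9, 10, ….
On nominal: n+8=v, o+9=x, m+10=w, i+11=t, n+12=z, a+13=n, l+14=z.

vxwtznz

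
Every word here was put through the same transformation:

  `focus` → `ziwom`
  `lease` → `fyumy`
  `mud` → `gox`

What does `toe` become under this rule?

Compare letters: f→z is +20, o→i is +20, c→w is +20 — a constant shift. This is a Caesar cipher with shift 20.
On toe: t+20=n, o+20=i, e+20=y.

niy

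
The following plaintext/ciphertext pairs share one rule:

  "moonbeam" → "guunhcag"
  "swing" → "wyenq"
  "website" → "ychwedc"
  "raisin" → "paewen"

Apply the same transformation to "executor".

Treating letters as 0–25, the rule is x ↦ 7x + 0 (mod 26).
For executor: e(4)→7·4+0≡2=c; x(23)→7·23+0≡5=f; e(4)→7·4+0≡2=c; c(2)→7·2+0≡14=o; u(20)→7·20+0≡10=k; t(19)→7·19+0≡3=d; o(14)→7·14+0≡20=u; r(17)→7·17+0≡15=p (all mod 26).

cfcokdup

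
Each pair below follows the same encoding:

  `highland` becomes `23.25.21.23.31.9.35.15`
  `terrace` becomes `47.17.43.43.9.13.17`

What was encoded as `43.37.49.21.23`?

rough

The formula is n = 2×(alphabet index, a=1) + 7.
Undoing it on 43.37.49.21.23: 43→(43−7)÷2=18=r, 37→(37−7)÷2=15=o, 49→(49−7)÷2=21=u, 21→(21−7)÷2=7=g, 23→(23−7)÷2=8=h.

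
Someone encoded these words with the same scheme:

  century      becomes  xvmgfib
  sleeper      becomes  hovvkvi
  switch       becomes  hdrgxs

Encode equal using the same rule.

vjfzo

c(2)→x(23) and e(4)→v(21) fit y≡25x+25 (mod 26); the inverse of 25 mod 26 is 25. Treating letters as 0–25, the rule is x ↦ 25x + 25 (mod 26).
Applying it to equal: e(4)→25·4+25≡21=v; q(16)→25·16+25≡9=j; u(20)→25·20+25≡5=f; a(0)→25·0+25≡25=z; l(11)→25·11+25≡14=o (all mod 26).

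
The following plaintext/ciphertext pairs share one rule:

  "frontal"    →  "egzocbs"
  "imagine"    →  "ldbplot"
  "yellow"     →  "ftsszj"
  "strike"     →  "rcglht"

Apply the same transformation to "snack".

f(5)→e(4) and r(17)→g(6) fit y≡11x+1 (mod 26); the inverse of 11 mod 26 is 19. Treating letters as 0–25, the rule is x ↦ 11x + 1 (mod 26).
Applying it to snack: s(18)→11·18+1≡17=r; n(13)→11·13+1≡14=o; a(0)→11·0+1≡1=b; c(2)→11·2+1≡23=x; k(10)→11·10+1≡7=h (all mod 26).

robxh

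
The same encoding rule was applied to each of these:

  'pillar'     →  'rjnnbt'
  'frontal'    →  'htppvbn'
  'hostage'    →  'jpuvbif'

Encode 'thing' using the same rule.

vjjpi

The shift depends on letter class: consonant p→r is +2, but vowel i→j is +1. Two shifts are in play — +1 for a/e/i/o/u, +2 for every other letter.
Applying it to thing: t(cons)+2=v, h(cons)+2=j, i(vowel)+1=j, n(cons)+2=p, g(cons)+2=i.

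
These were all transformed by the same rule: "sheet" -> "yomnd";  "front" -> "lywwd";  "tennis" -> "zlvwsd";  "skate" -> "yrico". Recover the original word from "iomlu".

check

In sheet: s→y is +6, h→o is +7, e→m is +8, e→n is +9 — the shift increases by 1 each position. Letter i (0-indexed) is shifted by i+6, so successive shifts are 6, 7, 8, ….
Decoding iomlu: i−6=c, o−7=h, m−8=e, l−9=c, u−10=k.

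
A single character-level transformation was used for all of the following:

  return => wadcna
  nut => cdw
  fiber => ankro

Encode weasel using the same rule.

The output letters match the input read backwards, each shifted +9: return reversed is nruter. Read the word backwards and shift each letter +9.
For weasel: reverse → lesaew; then shift: l+9=u, e+9=n, s+9=b, a+9=j, e+9=n, w+9=f.

unbjnf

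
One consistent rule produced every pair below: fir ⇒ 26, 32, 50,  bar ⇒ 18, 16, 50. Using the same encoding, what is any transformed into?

f(#6)→26 and i(#9)→32: differences scale by 2, so n = 2·pos + 14. The formula is n = 2×(alphabet index, a=1) + 14.
On any: a=1→16, n=14→42, y=25→64.

16, 42, 64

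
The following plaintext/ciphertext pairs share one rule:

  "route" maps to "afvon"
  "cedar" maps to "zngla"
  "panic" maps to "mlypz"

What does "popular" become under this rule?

mfmvkla

r(17)→a(0) and o(14)→f(5) fit y≡7x+11 (mod 26); the inverse of 7 mod 26 is 15. Treating letters as 0–25, the rule is x ↦ 7x + 11 (mod 26).
On popular: p(15)→7·15+11≡12=m; o(14)→7·14+11≡5=f; p(15)→7·15+11≡12=m; u(20)→7·20+11≡21=v; l(11)→7·11+11≡10=k; a(0)→7·0+11≡11=l; r(17)→7·17+11≡0=a (all mod 26).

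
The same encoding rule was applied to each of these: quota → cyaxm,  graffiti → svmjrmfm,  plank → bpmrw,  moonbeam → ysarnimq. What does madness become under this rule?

yeprqwe

Shifts by position in quota: pos 0: q→c (+12), pos 1: u→y (+4), pos 2: o→a (+12), pos 3: t→x (+4) — repeating every 2. It's a Vigenère-style cipher with numeric key [12,4]: position i shifts by key[i mod 2].
On madness: m+12=y, a+4=e, d+12=p, n+4=r, e+12=q, s+4=w, s+12=e.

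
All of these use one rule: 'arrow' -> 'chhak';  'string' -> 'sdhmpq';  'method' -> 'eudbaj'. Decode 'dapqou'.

tongue

a(0)→c(2) and r(17)→h(7) fit y≡11x+2 (mod 26); the inverse of 11 mod 26 is 19. Treating letters as 0–25, the rule is x ↦ 11x + 2 (mod 26).
Undoing it on dapqou: d(3)→19·(3−2)≡19=t; a(0)→19·(0−2)≡14=o; p(15)→19·(15−2)≡13=n; q(16)→19·(16−2)≡6=g; o(14)→19·(14−2)≡20=u; u(20)→19·(20−2)≡4=e (all mod 26).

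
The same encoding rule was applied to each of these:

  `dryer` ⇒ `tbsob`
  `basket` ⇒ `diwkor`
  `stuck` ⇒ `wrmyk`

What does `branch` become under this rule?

dbivyz

d(3)→t(19) and r(17)→b(1) fit y≡21x+8 (mod 26); the inverse of 21 mod 26 is 5. Each letter's alphabet position (a=0..z=25) is mapped through 21·x+8 mod 26 — an affine cipher.
For branch: b(1)→21·1+8≡3=d; r(17)→21·17+8≡1=b; a(0)→21·0+8≡8=i; n(13)→21·13+8≡21=v; c(2)→21·2+8≡24=y; h(7)→21·7+8≡25=z (all mod 26).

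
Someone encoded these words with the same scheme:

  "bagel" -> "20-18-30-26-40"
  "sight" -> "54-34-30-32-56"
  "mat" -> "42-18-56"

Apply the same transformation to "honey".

b(#2)→20 and a(#1)→18: differences scale by 2, so n = 2·pos + 16. With a=1..z=26, the number is 2·pos + 16.
Applying it to honey: h=8→32, o=15→46, n=14→44, e=5→26, y=25→66.

32-46-44-26-66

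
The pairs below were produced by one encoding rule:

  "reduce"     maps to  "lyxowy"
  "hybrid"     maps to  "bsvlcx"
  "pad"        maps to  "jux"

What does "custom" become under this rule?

womnig

Compare letters: r→l is +20, e→y is +20, d→x is +20 — a constant shift. It's a constant shift of +20 (ROT20).
On custom: c+20=w, u+20=o, s+20=m, t+20=n, o+20=i, m+20=g.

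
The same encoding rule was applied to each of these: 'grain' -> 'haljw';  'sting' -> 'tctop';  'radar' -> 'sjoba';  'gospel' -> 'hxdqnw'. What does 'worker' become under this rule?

It's a Vigenère-style cipher with numeric key [1,9,11]: position i shifts by key[i mod 3].
Applying it to worker: w+1=x, o+9=x, r+11=c, k+1=l, e+9=n, r+11=c.

xxclnc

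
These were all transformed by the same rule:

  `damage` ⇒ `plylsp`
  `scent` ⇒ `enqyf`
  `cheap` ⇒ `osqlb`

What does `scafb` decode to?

A repeating key of period 2 is used — shifts +12, +11 over and over.
Reversing it on scafb: s−12=g, c−11=r, a−12=o, f−11=u, b−12=p.

group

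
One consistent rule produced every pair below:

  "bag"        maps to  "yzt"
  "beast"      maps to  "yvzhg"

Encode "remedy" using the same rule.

This is the alphabet-reversal cipher (Atbash): a becomes z, b becomes y, etc.
On remedy: r↔i, e↔v, m↔n, e↔v, d↔w, y↔b.

ivnvwb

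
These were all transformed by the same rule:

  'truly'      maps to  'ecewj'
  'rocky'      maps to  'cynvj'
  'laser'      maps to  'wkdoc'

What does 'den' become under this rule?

ooy

The rule splits by letter class: vowels +10, consonants +11.
On den: d(cons)+11=o, e(vowel)+10=o, n(cons)+11=y.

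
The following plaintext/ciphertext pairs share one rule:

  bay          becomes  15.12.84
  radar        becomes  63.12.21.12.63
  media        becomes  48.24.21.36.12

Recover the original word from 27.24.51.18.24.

fence

b(#2)→15 and a(#1)→12: differences scale by 3, so n = 3·pos + 9. The formula is n = 3×(alphabet index, a=1) + 9.
Undoing it on 27.24.51.18.24: 27→(27−9)÷3=6=f, 24→(24−9)÷3=5=e, 51→(51−9)÷3=14=n, 18→(18−9)÷3=3=c, 24→(24−9)÷3=5=e.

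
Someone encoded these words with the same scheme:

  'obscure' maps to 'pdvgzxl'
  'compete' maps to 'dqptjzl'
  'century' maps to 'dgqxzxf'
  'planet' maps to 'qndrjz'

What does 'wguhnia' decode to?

verdict

Letter i (0-indexed) is shifted by i+1, so successive shifts are 1, 2, 3, ….
Decoding wguhnia: w−1=v, g−2=e, u−3=r, h−4=d, n−5=i, i−6=c, a−7=t.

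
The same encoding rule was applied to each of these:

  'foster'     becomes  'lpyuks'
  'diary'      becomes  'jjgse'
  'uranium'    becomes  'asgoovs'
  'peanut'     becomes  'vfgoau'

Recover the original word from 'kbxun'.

earth

Shifts by position in foster: pos 0: f→l (+6), pos 1: o→p (+1), pos 2: s→y (+6), pos 3: t→u (+1) — repeating every 2. The shifts repeat in a cycle of length 2: positions 0,1,… shift by +6, +1, then the pattern repeats.
Reversing it on kbxun: k−6=e, b−1=a, x−6=r, u−1=t, n−6=h.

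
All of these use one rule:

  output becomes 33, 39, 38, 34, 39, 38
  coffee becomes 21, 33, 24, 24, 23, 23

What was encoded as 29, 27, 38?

o is letter #15 and maps to 33: an offset of 18. Letters become their 1-based position plus 18 (so a→19, b→20, …).
Reversing it on 29, 27, 38: 29→(29−18)÷1=11=k, 27→(27−18)÷1=9=i, 38→(38−18)÷1=20=t.

kit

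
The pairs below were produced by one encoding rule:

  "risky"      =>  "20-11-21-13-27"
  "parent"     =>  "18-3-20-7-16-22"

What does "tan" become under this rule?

Letters become their 1-based position plus 2 (so a→3, b→4, …).
For tan: t=20→22, a=1→3, n=14→16.

22-3-16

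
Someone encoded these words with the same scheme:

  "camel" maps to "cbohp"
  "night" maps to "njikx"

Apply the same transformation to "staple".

In camel: c→c is +0, a→b is +1, m→o is +2, e→h is +3 — the shift increases by 1 each position. The shift increases by 1 at each position, starting from +0: 0, 1, 2, ….
Applying it to staple: s+0=s, t+1=u, a+2=c, p+3=s, l+4=p, e+5=j.

sucspj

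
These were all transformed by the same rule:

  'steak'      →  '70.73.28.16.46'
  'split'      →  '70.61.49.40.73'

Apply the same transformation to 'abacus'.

16.19.16.22.76.70

s(#19)→70 and t(#20)→73: differences scale by 3, so n = 3·pos + 13. With a=1..z=26, the number is 3·pos + 13.
For abacus: a=1→16, b=2→19, a=1→16, c=3→22, u=21→76, s=19→70.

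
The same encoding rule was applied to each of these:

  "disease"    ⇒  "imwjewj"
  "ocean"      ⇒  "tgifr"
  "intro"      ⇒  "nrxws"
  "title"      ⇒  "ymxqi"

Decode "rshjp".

Shifts by position in disease: pos 0: d→i (+5), pos 1: i→m (+4), pos 2: s→w (+4), pos 3: e→j (+5), pos 4: a→e (+4), pos 5: s→w (+4) — repeating every 3. It's a Vigenère-style cipher with numeric key [5,4,4]: position i shifts by key[i mod 3].
Reversing it on rshjp: r−5=m, s−4=o, h−4=d, j−5=e, p−4=l.

model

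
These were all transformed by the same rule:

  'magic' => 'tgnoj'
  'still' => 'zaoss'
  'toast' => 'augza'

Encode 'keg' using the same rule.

The shift depends on letter class: consonant m→t is +7, but vowel a→g is +6. The rule splits by letter class: vowels +6, consonants +7.
Applying it to keg: k(cons)+7=r, e(vowel)+6=k, g(cons)+7=n.

rkn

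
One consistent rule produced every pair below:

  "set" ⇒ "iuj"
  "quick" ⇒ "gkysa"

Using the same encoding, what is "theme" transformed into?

It's a constant shift of +16 (ROT16).
For theme: t+16=j, h+16=x, e+16=u, m+16=c, e+16=u.

jxucu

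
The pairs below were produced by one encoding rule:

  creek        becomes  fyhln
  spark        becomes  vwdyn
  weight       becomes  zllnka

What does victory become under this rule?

It's a Vigenère-style cipher with numeric key [3,7]: position i shifts by key[i mod 2].
For victory: v+3=y, i+7=p, c+3=f, t+7=a, o+3=r, r+7=y, y+3=b.

ypfaryb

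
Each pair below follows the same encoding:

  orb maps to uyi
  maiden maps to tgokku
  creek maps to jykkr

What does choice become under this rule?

The shift depends on letter class: consonant r→y is +7, but vowel o→u is +6. Vowels shift forward by 6 and consonants shift forward by 7.
Applying it to choice: c(cons)+7=j, h(cons)+7=o, o(vowel)+6=u, i(vowel)+6=o, c(cons)+7=j, e(vowel)+6=k.

jouojk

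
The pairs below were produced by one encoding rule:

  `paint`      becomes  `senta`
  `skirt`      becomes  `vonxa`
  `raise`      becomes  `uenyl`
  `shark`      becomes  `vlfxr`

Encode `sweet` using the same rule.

In paint: p→s is +3, a→e is +4, i→n is +5, n→t is +6 — the shift increases by 1 each position. The shift increases by 1 at each position, starting from +3: 3, 4, 5, ….
On sweet: s+3=v, w+4=a, e+5=j, e+6=k, t+7=a.

vajka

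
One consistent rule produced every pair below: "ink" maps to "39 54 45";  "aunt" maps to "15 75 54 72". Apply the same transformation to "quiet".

63 75 39 27 72

i(#9)→39 and n(#14)→54: differences scale by 3, so n = 3·pos + 12. Each letter becomes 3×(its alphabet position, a=1..z=26) + 12.
On quiet: q=17→63, u=21→75, i=9→39, e=5→27, t=20→72.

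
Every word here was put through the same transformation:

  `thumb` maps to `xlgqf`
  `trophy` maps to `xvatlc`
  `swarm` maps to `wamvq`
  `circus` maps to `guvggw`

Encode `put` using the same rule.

tgx

The shift depends on letter class: consonant t→x is +4, but vowel u→g is +12. Vowels shift forward by 12 and consonants shift forward by 4.
Applying it to put: p(cons)+4=t, u(vowel)+12=g, t(cons)+4=x.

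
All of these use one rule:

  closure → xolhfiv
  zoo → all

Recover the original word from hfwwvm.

Each pair mirrors across the alphabet (c↔x, l↔o, o↔l): positions sum to 25. Letters are reflected about the middle of the alphabet (position → 25−position): Atbash.
Reversing it on hfwwvm: h↔s, f↔u, w↔d, w↔d, v↔e, m↔n.

sudden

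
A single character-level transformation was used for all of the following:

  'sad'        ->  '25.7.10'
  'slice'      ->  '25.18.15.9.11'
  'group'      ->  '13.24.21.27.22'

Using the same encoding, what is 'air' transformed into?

Each letter is replaced by its alphabet position (a=1..z=26) + 6.
On air: a=1→7, i=9→15, r=18→24.

7.15.24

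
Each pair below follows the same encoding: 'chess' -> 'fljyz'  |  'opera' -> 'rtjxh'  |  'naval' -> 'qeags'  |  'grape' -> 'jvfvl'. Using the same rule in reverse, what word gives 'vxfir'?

In chess: c→f is +3, h→l is +4, e→j is +5, s→y is +6 — the shift increases by 1 each position. Each letter shifts forward by (position + 3), i.e. 3, 4, 5, … — the shift grows by one for each successive letter.
Decoding vxfir: v−3=s, x−4=t, f−5=a, i−6=c, r−7=k.

stack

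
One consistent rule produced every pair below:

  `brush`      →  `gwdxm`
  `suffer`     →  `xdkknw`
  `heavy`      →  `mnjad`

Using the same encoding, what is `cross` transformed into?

hwxxx

The shift depends on letter class: consonant b→g is +5, but vowel u→d is +9. The rule splits by letter class: vowels +9, consonants +5.
On cross: c(cons)+5=h, r(cons)+5=w, o(vowel)+9=x, s(cons)+5=x, s(cons)+5=x.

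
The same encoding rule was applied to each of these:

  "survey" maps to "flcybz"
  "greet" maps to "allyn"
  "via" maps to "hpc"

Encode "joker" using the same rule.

The output letters match the input read backwards, each shifted +7: survey reversed is yevrus. Read the word backwards and shift each letter +7.
For joker: reverse → rekoj; then shift: r+7=y, e+7=l, k+7=r, o+7=v, j+7=q.

ylrvq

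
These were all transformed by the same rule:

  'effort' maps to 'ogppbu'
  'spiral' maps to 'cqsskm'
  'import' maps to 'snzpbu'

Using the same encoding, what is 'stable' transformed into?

It's a Vigenère-style cipher with numeric key [10,1]: position i shifts by key[i mod 2].
On stable: s+10=c, t+1=u, a+10=k, b+1=c, l+10=v, e+1=f.

cukcvf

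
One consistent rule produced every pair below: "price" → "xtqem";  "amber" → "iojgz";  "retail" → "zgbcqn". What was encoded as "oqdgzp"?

Shifts by position in price: pos 0: p→x (+8), pos 1: r→t (+2), pos 2: i→q (+8), pos 3: c→e (+2) — repeating every 2. The shifts repeat in a cycle of length 2: positions 0,1,… shift by +8, +2, then the pattern repeats.
Decoding oqdgzp: o−8=g, q−2=o, d−8=v, g−2=e, z−8=r, p−2=n.

govern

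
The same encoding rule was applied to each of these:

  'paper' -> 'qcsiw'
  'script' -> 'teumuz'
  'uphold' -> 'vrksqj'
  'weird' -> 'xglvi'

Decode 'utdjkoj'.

traffic

Letter i (0-indexed) is shifted by i+1, so successive shifts are 1, 2, 3, ….
Decoding utdjkoj: u−1=t, t−2=r, d−3=a, j−4=f, k−5=f, o−6=i, j−7=c.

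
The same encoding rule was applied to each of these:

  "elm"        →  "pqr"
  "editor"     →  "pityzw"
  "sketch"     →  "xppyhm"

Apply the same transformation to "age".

llp

The shift depends on letter class: consonant l→q is +5, but vowel e→p is +11. The rule splits by letter class: vowels +11, consonants +5.
On age: a(vowel)+11=l, g(cons)+5=l, e(vowel)+11=p.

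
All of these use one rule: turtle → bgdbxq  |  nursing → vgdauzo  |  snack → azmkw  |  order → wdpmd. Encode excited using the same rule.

It's a Vigenère-style cipher with numeric key [8,12,12]: position i shifts by key[i mod 3].
On excited: e+8=m, x+12=j, c+12=o, i+8=q, t+12=f, e+12=q, d+8=l.

mjoqfql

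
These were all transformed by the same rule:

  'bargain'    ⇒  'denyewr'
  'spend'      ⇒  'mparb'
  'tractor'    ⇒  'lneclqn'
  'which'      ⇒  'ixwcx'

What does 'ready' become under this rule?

naebg

Treating letters as 0–25, the rule is x ↦ 25x + 4 (mod 26).
Applying it to ready: r(17)→25·17+4≡13=n; e(4)→25·4+4≡0=a; a(0)→25·0+4≡4=e; d(3)→25·3+4≡1=b; y(24)→25·24+4≡6=g (all mod 26).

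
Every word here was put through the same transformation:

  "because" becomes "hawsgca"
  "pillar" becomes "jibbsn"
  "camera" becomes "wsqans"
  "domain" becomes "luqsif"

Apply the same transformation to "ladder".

bsllan

This is an affine cipher: with a=0,…,z=25, each position x becomes (15x+18) mod 26.
Applying it to ladder: l(11)→15·11+18≡1=b; a(0)→15·0+18≡18=s; d(3)→15·3+18≡11=l; d(3)→15·3+18≡11=l; e(4)→15·4+18≡0=a; r(17)→15·17+18≡13=n (all mod 26).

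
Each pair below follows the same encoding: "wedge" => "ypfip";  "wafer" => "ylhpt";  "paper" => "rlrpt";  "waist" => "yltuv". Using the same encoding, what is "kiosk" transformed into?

The shift depends on letter class: consonant w→y is +2, but vowel e→p is +11. Two shifts are in play — +11 for a/e/i/o/u, +2 for every other letter.
For kiosk: k(cons)+2=m, i(vowel)+11=t, o(vowel)+11=z, s(cons)+2=u, k(cons)+2=m.

mtzum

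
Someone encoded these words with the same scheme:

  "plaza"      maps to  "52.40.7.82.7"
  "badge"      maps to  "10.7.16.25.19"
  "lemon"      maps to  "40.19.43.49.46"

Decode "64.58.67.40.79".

p(#16)→52 and l(#12)→40: differences scale by 3, so n = 3·pos + 4. The formula is n = 3×(alphabet index, a=1) + 4.
Reversing it on 64.58.67.40.79: 64→(64−4)÷3=20=t, 58→(58−4)÷3=18=r, 67→(67−4)÷3=21=u, 40→(40−4)÷3=12=l, 79→(79−4)÷3=25=y.

truly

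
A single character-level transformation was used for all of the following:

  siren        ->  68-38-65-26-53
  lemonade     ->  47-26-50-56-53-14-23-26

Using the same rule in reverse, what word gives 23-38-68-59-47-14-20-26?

displace

s(#19)→68 and i(#9)→38: differences scale by 3, so n = 3·pos + 11. The formula is n = 3×(alphabet index, a=1) + 11.
Reversing it on 23-38-68-59-47-14-20-26: 23→(23−11)÷3=4=d, 38→(38−11)÷3=9=i, 68→(68−11)÷3=19=s, 59→(59−11)÷3=16=p, 47→(47−11)÷3=12=l, 14→(14−11)÷3=1=a, 20→(20−11)÷3=3=c, 26→(26−11)÷3=5=e.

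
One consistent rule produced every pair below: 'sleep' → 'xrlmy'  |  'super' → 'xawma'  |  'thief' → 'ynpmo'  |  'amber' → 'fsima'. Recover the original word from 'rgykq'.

In sleep: s→x is +5, l→r is +6, e→l is +7, e→m is +8 — the shift increases by 1 each position. Letter i (0-indexed) is shifted by i+5, so successive shifts are 5, 6, 7, ….
Reversing it on rgykq: r−5=m, g−6=a, y−7=r, k−8=c, q−9=h.

march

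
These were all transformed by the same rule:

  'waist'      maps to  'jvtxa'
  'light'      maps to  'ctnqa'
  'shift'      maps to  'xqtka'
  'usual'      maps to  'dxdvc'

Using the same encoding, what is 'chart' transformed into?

bqvua

w(22)→j(9) and a(0)→v(21) fit y≡3x+21 (mod 26); the inverse of 3 mod 26 is 9. This is an affine cipher: with a=0,…,z=25, each position x becomes (3x+21) mod 26.
For chart: c(2)→3·2+21≡1=b; h(7)→3·7+21≡16=q; a(0)→3·0+21≡21=v; r(17)→3·17+21≡20=u; t(19)→3·19+21≡0=a (all mod 26).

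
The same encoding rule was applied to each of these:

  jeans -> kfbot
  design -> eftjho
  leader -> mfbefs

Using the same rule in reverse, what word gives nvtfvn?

museum

Compare letters: j→k is +1, e→f is +1, a→b is +1 — a constant shift. This is a Caesar cipher with shift 1.
Undoing it on nvtfvn: n−1=m, v−1=u, t−1=s, f−1=e, v−1=u, n−1=m.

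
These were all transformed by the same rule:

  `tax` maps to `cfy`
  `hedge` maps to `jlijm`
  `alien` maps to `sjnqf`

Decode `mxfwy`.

trash

Two steps: reverse the string, then apply a Caesar shift of +5.
Undoing it on mxfwy: shift back: m−5=h, x−5=s, f−5=a, w−5=r, y−5=t → hsart; then reverse → trash.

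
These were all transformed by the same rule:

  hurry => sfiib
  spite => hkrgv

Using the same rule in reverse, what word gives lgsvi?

This is the alphabet-reversal cipher (Atbash): a becomes z, b becomes y, etc.
Decoding lgsvi: l↔o, g↔t, s↔h, v↔e, i↔r.

other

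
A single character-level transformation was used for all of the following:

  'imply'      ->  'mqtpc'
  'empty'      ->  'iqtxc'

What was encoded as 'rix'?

Compare letters: i→m is +4, m→q is +4, p→t is +4 — a constant shift. It's a constant shift of +4 (ROT4).
Decoding rix: r−4=n, i−4=e, x−4=t.

net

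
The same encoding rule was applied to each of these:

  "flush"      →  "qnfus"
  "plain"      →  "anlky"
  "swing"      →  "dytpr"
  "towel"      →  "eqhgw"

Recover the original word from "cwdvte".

Shifts by position in flush: pos 0: f→q (+11), pos 1: l→n (+2), pos 2: u→f (+11), pos 3: s→u (+2) — repeating every 2. The shifts repeat in a cycle of length 2: positions 0,1,… shift by +11, +2, then the pattern repeats.
Undoing it on cwdvte: c−11=r, w−2=u, d−11=s, v−2=t, t−11=i, e−2=c.

rustic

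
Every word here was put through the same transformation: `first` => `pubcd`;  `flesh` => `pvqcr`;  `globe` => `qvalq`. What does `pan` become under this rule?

zmx

Two shifts are in play — +12 for a/e/i/o/u, +10 for every other letter.
Applying it to pan: p(cons)+10=z, a(vowel)+12=m, n(cons)+10=x.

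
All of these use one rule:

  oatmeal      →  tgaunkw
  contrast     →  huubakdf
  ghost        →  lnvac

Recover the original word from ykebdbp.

texture

In oatmeal: o→t is +5, a→g is +6, t→a is +7, m→u is +8 — the shift increases by 1 each position. The shift increases by 1 at each position, starting from +5: 5, 6, 7, ….
Reversing it on ykebdbp: y−5=t, k−6=e, e−7=x, b−8=t, d−9=u, b−10=r, p−11=e.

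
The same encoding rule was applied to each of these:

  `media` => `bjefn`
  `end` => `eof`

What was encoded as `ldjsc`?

Read the word backwards and shift each letter +1.
Undoing it on ldjsc: shift back: l−1=k, d−1=c, j−1=i, s−1=r, c−1=b → kcirb; then reverse → brick.

brick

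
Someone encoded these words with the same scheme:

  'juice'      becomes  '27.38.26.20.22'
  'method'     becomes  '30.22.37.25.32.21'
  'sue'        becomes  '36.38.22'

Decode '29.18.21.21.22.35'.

ladder

j is letter #10 and maps to 27: an offset of 17. The number is (letter's place in the alphabet, a=1) + 17.
Undoing it on 29.18.21.21.22.35: 29→(29−17)÷1=12=l, 18→(18−17)÷1=1=a, 21→(21−17)÷1=4=d, 21→(21−17)÷1=4=d, 22→(22−17)÷1=5=e, 35→(35−17)÷1=18=r.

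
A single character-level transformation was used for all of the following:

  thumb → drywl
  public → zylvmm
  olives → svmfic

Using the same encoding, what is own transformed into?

sgx

The shift depends on letter class: consonant t→d is +10, but vowel u→y is +4. Vowels shift forward by 4 and consonants shift forward by 10.
Applying it to own: o(vowel)+4=s, w(cons)+10=g, n(cons)+10=x.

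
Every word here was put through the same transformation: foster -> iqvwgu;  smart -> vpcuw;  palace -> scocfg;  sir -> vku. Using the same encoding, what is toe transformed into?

wqg

The shift depends on letter class: consonant f→i is +3, but vowel o→q is +2. Two shifts are in play — +2 for a/e/i/o/u, +3 for every other letter.
For toe: t(cons)+3=w, o(vowel)+2=q, e(vowel)+2=g.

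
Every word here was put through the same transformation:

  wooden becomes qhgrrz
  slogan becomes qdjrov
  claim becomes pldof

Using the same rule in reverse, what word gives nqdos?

plank

The output letters match the input read backwards, each shifted +3: wooden reversed is nedoow. Read the word backwards and shift each letter +3.
Decoding nqdos: shift back: n−3=k, q−3=n, d−3=a, o−3=l, s−3=p → knalp; then reverse → plank.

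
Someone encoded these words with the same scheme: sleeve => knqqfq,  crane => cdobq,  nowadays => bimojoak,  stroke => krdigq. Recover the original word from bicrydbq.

s(18)→k(10) and l(11)→n(13) fit y≡7x+14 (mod 26); the inverse of 7 mod 26 is 15. This is an affine cipher: with a=0,…,z=25, each position x becomes (7x+14) mod 26.
Reversing it on bicrydbq: b(1)→15·(1−14)≡13=n; i(8)→15·(8−14)≡14=o; c(2)→15·(2−14)≡2=c; r(17)→15·(17−14)≡19=t; y(24)→15·(24−14)≡20=u; d(3)→15·(3−14)≡17=r; b(1)→15·(1−14)≡13=n; q(16)→15·(16−14)≡4=e (all mod 26).

nocturne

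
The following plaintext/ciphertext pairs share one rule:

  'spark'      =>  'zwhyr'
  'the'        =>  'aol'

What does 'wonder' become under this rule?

dvukly

Compare letters: s→z is +7, p→w is +7, a→h is +7 — a constant shift. Every letter moves 7 places later in the alphabet, wrapping around z→a.
On wonder: w+7=d, o+7=v, n+7=u, d+7=k, e+7=l, r+7=y.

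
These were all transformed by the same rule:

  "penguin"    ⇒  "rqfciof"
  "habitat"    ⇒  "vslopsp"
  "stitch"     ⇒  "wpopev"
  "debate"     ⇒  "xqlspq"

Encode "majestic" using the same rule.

p(15)→r(17) and e(4)→q(16) fit y≡19x+18 (mod 26); the inverse of 19 mod 26 is 11. This is an affine cipher: with a=0,…,z=25, each position x becomes (19x+18) mod 26.
Applying it to majestic: m(12)→19·12+18≡12=m; a(0)→19·0+18≡18=s; j(9)→19·9+18≡7=h; e(4)→19·4+18≡16=q; s(18)→19·18+18≡22=w; t(19)→19·19+18≡15=p; i(8)→19·8+18≡14=o; c(2)→19·2+18≡4=e (all mod 26).

mshqwpoe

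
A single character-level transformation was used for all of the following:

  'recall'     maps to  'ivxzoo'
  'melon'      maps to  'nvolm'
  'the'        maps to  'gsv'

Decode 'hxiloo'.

Each letter is replaced by its mirror in the alphabet: a↔z, b↔y, c↔x, and so on (the Atbash cipher).
Reversing it on hxiloo: h↔s, x↔c, i↔r, l↔o, o↔l, o↔l.

scroll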